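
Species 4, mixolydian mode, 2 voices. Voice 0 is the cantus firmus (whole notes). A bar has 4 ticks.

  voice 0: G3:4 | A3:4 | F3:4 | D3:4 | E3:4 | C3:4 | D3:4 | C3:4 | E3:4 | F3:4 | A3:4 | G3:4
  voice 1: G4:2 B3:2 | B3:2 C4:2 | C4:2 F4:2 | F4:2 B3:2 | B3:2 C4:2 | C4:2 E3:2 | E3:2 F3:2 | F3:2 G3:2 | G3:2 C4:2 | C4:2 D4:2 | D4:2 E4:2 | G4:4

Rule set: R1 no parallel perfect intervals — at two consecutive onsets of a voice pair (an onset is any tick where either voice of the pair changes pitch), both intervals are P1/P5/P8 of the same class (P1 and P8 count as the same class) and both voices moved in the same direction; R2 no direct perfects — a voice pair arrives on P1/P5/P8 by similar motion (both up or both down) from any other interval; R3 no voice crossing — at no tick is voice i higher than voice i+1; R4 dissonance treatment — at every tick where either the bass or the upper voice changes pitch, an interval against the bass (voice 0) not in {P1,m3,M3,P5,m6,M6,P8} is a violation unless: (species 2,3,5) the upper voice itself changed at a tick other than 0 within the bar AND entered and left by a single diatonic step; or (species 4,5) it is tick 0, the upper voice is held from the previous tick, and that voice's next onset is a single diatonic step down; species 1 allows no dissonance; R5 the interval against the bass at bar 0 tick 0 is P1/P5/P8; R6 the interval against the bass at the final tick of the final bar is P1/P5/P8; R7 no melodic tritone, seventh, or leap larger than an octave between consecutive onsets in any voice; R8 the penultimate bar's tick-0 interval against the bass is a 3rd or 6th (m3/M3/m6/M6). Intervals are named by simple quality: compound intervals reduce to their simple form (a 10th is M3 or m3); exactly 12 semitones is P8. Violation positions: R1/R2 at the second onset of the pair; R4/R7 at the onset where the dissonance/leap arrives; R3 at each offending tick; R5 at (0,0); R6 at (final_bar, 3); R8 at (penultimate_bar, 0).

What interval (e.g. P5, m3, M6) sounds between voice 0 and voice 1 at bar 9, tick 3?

M6

voice 0=F3 voice 1=D4 -> M6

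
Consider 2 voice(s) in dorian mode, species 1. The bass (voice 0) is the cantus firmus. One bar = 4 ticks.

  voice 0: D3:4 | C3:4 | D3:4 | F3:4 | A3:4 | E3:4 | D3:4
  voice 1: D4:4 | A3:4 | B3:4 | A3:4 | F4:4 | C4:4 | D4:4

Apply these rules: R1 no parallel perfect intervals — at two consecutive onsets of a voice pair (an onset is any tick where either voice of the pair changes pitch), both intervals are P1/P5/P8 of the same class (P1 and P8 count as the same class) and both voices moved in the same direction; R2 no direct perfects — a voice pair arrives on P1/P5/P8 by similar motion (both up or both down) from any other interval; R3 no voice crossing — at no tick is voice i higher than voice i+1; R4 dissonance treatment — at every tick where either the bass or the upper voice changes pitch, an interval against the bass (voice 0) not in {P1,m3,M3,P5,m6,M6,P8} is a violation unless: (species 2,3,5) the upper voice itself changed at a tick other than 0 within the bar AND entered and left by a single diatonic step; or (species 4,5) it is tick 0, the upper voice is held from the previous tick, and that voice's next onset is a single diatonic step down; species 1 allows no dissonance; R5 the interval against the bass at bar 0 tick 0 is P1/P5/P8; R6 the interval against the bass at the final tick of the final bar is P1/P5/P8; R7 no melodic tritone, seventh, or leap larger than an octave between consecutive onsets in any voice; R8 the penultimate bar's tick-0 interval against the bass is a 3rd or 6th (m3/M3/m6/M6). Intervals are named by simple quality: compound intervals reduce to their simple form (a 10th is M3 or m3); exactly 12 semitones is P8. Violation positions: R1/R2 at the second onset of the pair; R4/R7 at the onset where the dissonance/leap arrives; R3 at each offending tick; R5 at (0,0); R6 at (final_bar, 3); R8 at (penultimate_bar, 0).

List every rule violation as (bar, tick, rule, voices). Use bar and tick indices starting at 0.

No violations across 7 bars (D3..D3 vs D4..D4).

bar 0: v0=D3 v1=D4 downbeat P8
bar 1: v0=C3 v1=A3 downbeat M6
bar 2: v0=D3 v1=B3 downbeat M6
bar 3: v0=F3 v1=A3 downbeat M3
bar 4: v0=A3 v1=F4 downbeat m6
bar 5: v0=E3 v1=C4 downbeat m6
bar 6: v0=D3 v1=D4 downbeat P8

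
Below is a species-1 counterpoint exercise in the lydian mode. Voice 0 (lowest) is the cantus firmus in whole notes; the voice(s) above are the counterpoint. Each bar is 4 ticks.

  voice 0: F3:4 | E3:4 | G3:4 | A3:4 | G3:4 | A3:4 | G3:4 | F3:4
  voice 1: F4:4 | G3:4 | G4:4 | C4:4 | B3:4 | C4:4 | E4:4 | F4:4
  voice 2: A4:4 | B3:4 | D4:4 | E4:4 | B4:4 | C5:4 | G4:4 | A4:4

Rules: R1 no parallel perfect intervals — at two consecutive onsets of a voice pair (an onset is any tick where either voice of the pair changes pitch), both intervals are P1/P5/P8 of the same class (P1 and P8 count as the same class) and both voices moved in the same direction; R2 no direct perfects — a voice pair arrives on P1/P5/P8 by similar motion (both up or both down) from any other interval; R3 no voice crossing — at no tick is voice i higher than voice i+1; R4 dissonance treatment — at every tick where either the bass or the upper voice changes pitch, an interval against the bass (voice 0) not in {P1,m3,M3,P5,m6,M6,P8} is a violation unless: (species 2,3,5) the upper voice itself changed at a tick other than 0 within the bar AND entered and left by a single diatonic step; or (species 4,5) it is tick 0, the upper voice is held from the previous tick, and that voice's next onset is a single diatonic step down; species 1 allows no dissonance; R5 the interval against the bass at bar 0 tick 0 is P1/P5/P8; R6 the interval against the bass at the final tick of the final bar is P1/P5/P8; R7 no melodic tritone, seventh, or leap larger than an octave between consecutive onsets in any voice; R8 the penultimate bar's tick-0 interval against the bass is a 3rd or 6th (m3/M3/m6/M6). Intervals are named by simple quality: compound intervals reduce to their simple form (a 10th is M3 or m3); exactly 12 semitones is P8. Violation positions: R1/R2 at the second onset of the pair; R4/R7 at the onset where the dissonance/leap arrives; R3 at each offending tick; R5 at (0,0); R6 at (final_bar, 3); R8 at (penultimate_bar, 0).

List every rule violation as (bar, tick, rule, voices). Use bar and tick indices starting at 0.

(0, 0, R5, (0, 2))
(1, 0, R2, (0, 2))
(1, 0, R7, (1,))
(1, 0, R7, (2,))
(2, 0, R1, (0, 2))
(2, 0, R2, (0, 1))
(2, 0, R3, (1, 2))
(2, 1, R3, (1, 2))
(2, 2, R3, (1, 2))
(2, 3, R3, (1, 2))
(3, 0, R1, (0, 2))
(5, 0, R1, (1, 2))
(6, 0, R2, (0, 2))
(6, 0, R8, (0, 2))
(7, 3, R6, (0, 2))

bar 0: v0=F3 v1=F4 v2=A4 downbeat M3
bar 1: v0=E3 v1=G3 v2=B3 downbeat P5
bar 2: v0=G3 v1=G4 v2=D4 downbeat P5
bar 3: v0=A3 v1=C4 v2=E4 downbeat P5
bar 4: v0=G3 v1=B3 v2=B4 downbeat M3
bar 5: v0=A3 v1=C4 v2=C5 downbeat m3
bar 6: v0=G3 v1=E4 v2=G4 downbeat P8
bar 7: v0=F3 v1=F4 v2=A4 downbeat M3
  -> R5 @ bar 0 tick 0 v(0, 2): opens on M3
  -> R2 @ bar 1 tick 0 v(0, 2): F3/A4 M3 -> E3/B3 P5 similar
  -> R7 @ bar 1 tick 0 v(1,): F4->G3 leap 10st
  -> R7 @ bar 1 tick 0 v(2,): A4->B3 leap 10st
  -> R1 @ bar 2 tick 0 v(0, 2): E3/B3 P5 -> G3/D4 P5 similar
  -> R2 @ bar 2 tick 0 v(0, 1): E3/G3 m3 -> G3/G4 P8 similar
  -> R3 @ bar 2 tick 0 v(1, 2): G4 above D4
  -> R3 @ bar 2 tick 1 v(1, 2): G4 above D4
  -> R3 @ bar 2 tick 2 v(1, 2): G4 above D4
  -> R3 @ bar 2 tick 3 v(1, 2): G4 above D4
  -> R1 @ bar 3 tick 0 v(0, 2): G3/D4 P5 -> A3/E4 P5 similar
  -> R1 @ bar 5 tick 0 v(1, 2): B3/B4 P8 -> C4/C5 P8 similar
  -> R2 @ bar 6 tick 0 v(0, 2): A3/C5 m3 -> G3/G4 P8 similar
  -> R8 @ bar 6 tick 0 v(0, 2): penult P8 not 3rd/6th
  -> R6 @ bar 7 tick 3 v(0, 2): closes on M3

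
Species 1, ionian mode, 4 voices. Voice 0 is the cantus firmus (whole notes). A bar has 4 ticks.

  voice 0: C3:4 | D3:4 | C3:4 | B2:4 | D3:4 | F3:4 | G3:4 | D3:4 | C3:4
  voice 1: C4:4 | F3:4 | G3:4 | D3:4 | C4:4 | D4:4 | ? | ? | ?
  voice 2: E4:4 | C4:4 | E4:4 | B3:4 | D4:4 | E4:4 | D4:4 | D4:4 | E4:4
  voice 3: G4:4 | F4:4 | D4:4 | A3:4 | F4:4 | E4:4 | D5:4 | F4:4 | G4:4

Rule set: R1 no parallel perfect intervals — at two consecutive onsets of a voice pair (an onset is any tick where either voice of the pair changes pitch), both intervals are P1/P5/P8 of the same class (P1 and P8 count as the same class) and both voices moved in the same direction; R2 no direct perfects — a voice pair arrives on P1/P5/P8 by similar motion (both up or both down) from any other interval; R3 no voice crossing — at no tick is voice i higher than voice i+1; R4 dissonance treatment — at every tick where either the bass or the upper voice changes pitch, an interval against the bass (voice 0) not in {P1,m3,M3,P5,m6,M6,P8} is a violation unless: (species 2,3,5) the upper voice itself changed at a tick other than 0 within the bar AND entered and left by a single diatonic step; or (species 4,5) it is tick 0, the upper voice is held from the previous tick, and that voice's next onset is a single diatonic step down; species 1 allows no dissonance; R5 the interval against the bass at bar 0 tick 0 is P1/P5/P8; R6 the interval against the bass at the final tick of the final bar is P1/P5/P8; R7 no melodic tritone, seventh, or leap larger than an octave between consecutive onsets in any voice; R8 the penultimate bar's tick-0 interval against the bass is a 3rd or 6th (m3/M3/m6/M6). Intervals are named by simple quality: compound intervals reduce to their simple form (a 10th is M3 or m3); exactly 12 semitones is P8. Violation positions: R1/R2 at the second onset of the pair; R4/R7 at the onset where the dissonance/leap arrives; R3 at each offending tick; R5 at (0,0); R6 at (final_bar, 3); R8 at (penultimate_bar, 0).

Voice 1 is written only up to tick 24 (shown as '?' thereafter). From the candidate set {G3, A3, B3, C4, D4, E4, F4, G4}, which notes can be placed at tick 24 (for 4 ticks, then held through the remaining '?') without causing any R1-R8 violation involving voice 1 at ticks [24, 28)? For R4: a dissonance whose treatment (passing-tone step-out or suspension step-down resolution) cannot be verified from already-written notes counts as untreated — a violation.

{B3, D4}

G3: violates R2
A3: violates R4
B3: legal
C4: violates R4
D4: legal
E4: violates R3
F4: violates R3,R4
G4: violates R2,R3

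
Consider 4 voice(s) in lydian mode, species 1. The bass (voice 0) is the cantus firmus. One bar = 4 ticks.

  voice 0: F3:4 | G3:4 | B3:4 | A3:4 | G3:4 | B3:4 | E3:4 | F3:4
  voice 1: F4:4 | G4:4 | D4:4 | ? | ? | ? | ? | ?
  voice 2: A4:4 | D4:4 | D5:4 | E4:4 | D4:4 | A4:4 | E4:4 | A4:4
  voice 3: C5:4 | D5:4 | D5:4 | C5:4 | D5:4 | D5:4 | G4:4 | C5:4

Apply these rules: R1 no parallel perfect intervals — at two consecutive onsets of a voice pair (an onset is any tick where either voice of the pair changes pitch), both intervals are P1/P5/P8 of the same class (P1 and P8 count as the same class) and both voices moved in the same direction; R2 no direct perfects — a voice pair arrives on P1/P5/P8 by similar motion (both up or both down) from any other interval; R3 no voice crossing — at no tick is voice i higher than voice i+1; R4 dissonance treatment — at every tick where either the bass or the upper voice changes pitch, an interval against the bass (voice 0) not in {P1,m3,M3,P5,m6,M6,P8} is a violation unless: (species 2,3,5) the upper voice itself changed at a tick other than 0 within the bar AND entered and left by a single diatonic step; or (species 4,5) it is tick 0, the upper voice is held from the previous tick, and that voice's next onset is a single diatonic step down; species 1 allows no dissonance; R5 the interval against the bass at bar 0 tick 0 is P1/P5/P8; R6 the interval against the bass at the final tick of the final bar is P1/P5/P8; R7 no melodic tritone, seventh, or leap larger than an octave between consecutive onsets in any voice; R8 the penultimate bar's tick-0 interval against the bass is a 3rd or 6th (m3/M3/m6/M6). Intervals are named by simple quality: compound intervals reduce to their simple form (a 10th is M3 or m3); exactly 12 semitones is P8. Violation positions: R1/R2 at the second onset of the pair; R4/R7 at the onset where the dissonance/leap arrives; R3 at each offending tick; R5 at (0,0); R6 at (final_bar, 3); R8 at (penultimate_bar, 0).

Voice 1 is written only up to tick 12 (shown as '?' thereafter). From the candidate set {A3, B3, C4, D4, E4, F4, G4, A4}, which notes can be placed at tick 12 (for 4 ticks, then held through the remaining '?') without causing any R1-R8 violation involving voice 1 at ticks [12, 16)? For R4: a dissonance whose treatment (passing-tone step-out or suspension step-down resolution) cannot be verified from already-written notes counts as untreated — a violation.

{E4}

A3: violates R2
B3: violates R4
C4: violates R1
D4: violates R4
E4: legal
F4: violates R3
G4: violates R3,R4
A4: violates R3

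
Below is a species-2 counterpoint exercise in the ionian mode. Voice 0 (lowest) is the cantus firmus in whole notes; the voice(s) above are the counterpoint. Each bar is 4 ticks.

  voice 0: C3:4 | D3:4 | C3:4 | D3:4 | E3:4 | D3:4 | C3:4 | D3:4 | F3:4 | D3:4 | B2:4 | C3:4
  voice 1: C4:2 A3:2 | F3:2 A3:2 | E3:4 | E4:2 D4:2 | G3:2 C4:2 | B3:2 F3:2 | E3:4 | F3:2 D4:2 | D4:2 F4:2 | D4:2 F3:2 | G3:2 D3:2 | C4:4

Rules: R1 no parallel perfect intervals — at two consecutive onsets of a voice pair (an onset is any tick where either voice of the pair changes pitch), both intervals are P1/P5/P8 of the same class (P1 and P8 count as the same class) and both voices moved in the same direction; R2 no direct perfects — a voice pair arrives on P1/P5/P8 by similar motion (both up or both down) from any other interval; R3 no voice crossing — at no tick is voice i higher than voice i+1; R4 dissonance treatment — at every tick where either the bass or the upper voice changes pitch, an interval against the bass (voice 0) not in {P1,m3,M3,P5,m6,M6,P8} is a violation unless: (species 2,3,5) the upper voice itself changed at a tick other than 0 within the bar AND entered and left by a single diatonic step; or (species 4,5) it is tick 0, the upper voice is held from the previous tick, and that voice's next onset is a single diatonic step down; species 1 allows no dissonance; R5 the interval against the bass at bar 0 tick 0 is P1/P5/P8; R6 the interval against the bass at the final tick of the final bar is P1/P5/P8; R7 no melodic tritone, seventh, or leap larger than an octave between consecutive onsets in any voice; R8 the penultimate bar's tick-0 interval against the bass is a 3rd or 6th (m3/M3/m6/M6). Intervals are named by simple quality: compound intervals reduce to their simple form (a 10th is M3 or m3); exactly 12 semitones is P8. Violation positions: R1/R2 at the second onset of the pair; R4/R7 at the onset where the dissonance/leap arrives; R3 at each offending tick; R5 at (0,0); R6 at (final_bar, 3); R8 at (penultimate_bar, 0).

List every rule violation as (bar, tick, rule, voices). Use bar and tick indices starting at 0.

(3, 0, R4, (0, 1))
(5, 2, R7, (1,))
(9, 0, R1, (0, 1))
(11, 0, R2, (0, 1))
(11, 0, R7, (1,))

bar 0: v0=C3 v1=C4 downbeat P8
bar 1: v0=D3 v1=F3 downbeat m3
bar 2: v0=C3 v1=E3 downbeat M3
bar 3: v0=D3 v1=E4 downbeat M2
bar 4: v0=E3 v1=G3 downbeat m3
bar 5: v0=D3 v1=B3 downbeat M6
bar 6: v0=C3 v1=E3 downbeat M3
bar 7: v0=D3 v1=F3 downbeat m3
bar 8: v0=F3 v1=D4 downbeat M6
bar 9: v0=D3 v1=D4 downbeat P8
bar 10: v0=B2 v1=G3 downbeat m6
bar 11: v0=C3 v1=C4 downbeat P8
  -> R4 @ bar 3 tick 0 v(0, 1): D3/E4 M2 untreated
  -> R7 @ bar 5 tick 2 v(1,): B3->F3 leap 6st
  -> R1 @ bar 9 tick 0 v(0, 1): F3/F4 P8 -> D3/D4 P8 similar
  -> R2 @ bar 11 tick 0 v(0, 1): B2/D3 m3 -> C3/C4 P8 similar
  -> R7 @ bar 11 tick 0 v(1,): D3->C4 leap 10st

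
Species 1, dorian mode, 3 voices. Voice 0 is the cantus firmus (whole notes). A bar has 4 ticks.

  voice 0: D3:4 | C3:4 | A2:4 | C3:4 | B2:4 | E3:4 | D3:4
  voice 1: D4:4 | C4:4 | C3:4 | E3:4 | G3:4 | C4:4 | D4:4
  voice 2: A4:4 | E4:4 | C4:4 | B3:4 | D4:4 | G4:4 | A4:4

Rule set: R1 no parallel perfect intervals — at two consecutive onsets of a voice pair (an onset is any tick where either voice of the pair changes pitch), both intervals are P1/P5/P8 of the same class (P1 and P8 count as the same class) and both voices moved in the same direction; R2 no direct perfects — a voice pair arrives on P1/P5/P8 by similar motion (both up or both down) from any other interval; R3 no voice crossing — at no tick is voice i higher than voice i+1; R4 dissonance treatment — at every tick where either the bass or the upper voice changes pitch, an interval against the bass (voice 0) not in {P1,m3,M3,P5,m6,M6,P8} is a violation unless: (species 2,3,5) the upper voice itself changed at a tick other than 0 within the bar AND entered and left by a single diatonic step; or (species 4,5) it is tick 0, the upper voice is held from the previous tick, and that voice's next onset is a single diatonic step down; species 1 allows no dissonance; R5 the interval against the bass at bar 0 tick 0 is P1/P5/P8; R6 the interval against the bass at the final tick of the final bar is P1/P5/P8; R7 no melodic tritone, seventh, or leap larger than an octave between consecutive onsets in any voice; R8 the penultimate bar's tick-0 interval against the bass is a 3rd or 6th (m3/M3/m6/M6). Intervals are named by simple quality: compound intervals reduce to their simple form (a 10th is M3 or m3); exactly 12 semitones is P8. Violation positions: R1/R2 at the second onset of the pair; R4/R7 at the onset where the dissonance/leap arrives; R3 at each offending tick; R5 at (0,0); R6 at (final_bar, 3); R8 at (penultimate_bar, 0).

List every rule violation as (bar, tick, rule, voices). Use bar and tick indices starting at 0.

(1, 0, R1, (0, 1))
(2, 0, R2, (1, 2))
(3, 0, R4, (0, 2))
(4, 0, R1, (1, 2))
(5, 0, R1, (1, 2))
(6, 0, R1, (1, 2))

bar 0: v0=D3 v1=D4 v2=A4 downbeat P5
bar 1: v0=C3 v1=C4 v2=E4 downbeat M3
bar 2: v0=A2 v1=C3 v2=C4 downbeat m3
bar 3: v0=C3 v1=E3 v2=B3 downbeat M7
bar 4: v0=B2 v1=G3 v2=D4 downbeat m3
bar 5: v0=E3 v1=C4 v2=G4 downbeat m3
bar 6: v0=D3 v1=D4 v2=A4 downbeat P5
  -> R1 @ bar 1 tick 0 v(0, 1): D3/D4 P8 -> C3/C4 P8 similar
  -> R2 @ bar 2 tick 0 v(1, 2): C4/E4 M3 -> C3/C4 P8 similar
  -> R4 @ bar 3 tick 0 v(0, 2): C3/B3 M7 untreated
  -> R1 @ bar 4 tick 0 v(1, 2): E3/B3 P5 -> G3/D4 P5 similar
  -> R1 @ bar 5 tick 0 v(1, 2): G3/D4 P5 -> C4/G4 P5 similar
  -> R1 @ bar 6 tick 0 v(1, 2): C4/G4 P5 -> D4/A4 P5 similar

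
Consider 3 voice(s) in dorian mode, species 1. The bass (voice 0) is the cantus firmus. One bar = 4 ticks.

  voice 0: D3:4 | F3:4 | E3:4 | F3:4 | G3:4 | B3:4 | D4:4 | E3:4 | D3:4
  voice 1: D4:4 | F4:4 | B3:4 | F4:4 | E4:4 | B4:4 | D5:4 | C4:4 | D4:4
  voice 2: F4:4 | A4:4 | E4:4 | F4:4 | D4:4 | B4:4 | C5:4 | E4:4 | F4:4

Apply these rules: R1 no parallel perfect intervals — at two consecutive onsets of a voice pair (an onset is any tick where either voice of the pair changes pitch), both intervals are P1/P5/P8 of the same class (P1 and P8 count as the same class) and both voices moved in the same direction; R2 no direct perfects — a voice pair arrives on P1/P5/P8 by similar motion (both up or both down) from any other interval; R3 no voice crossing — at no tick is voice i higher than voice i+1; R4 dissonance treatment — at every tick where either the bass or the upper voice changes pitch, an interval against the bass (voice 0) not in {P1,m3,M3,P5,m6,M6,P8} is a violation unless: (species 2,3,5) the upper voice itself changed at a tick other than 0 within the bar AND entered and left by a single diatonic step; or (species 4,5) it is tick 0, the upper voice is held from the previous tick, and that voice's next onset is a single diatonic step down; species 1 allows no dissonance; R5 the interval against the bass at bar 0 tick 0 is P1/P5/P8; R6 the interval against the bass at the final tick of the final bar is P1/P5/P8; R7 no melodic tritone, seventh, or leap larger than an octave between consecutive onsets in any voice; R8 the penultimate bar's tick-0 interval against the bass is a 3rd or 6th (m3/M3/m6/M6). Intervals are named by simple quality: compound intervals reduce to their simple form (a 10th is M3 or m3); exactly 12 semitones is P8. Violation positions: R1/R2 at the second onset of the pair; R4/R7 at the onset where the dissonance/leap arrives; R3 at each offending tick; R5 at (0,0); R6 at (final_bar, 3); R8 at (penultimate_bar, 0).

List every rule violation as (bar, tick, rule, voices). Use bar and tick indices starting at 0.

bar 0: v0=D3 v1=D4 v2=F4 downbeat m3
bar 1: v0=F3 v1=F4 v2=A4 downbeat M3
bar 2: v0=E3 v1=B3 v2=E4 downbeat P8
bar 3: v0=F3 v1=F4 v2=F4 downbeat P8
bar 4: v0=G3 v1=E4 v2=D4 downbeat P5
bar 5: v0=B3 v1=B4 v2=B4 downbeat P8
bar 6: v0=D4 v1=D5 v2=C5 downbeat m7
bar 7: v0=E3 v1=C4 v2=E4 downbeat P8
bar 8: v0=D3 v1=D4 v2=F4 downbeat m3
  -> R5 @ bar 0 tick 0 v(0, 2): opens on m3
  -> R1 @ bar 1 tick 0 v(0, 1): D3/D4 P8 -> F3/F4 P8 similar
  -> R2 @ bar 2 tick 0 v(0, 1): F3/F4 P8 -> E3/B3 P5 similar
  -> R2 @ bar 2 tick 0 v(0, 2): F3/A4 M3 -> E3/E4 P8 similar
  -> R7 @ bar 2 tick 0 v(1,): F4->B3 leap 6st
  -> R1 @ bar 3 tick 0 v(0, 2): E3/E4 P8 -> F3/F4 P8 similar
  -> R2 @ bar 3 tick 0 v(0, 1): E3/B3 P5 -> F3/F4 P8 similar
  -> R2 @ bar 3 tick 0 v(1, 2): B3/E4 P4 -> F4/F4 P1 similar
  -> R7 @ bar 3 tick 0 v(1,): B3->F4 leap 6st
  -> R3 @ bar 4 tick 0 v(1, 2): E4 above D4
  -> R3 @ bar 4 tick 1 v(1, 2): E4 above D4
  -> R3 @ bar 4 tick 2 v(1, 2): E4 above D4
  -> R3 @ bar 4 tick 3 v(1, 2): E4 above D4
  -> R2 @ bar 5 tick 0 v(0, 1): G3/E4 M6 -> B3/B4 P8 similar
  -> R2 @ bar 5 tick 0 v(0, 2): G3/D4 P5 -> B3/B4 P8 similar
  -> R2 @ bar 5 tick 0 v(1, 2): E4/D4 M2 -> B4/B4 P1 similar
  -> R1 @ bar 6 tick 0 v(0, 1): B3/B4 P8 -> D4/D5 P8 similar
  -> R3 @ bar 6 tick 0 v(1, 2): D5 above C5
  -> R4 @ bar 6 tick 0 v(0, 2): D4/C5 m7 untreated
  -> R3 @ bar 6 tick 1 v(1, 2): D5 above C5
  -> R3 @ bar 6 tick 2 v(1, 2): D5 above C5
  -> R3 @ bar 6 tick 3 v(1, 2): D5 above C5
  -> R2 @ bar 7 tick 0 v(0, 2): D4/C5 m7 -> E3/E4 P8 similar
  -> R7 @ bar 7 tick 0 v(0,): D4->E3 leap 10st
  -> R7 @ bar 7 tick 0 v(1,): D5->C4 leap 14st
  -> R8 @ bar 7 tick 0 v(0, 2): penult P8 not 3rd/6th
  -> R6 @ bar 8 tick 3 v(0, 2): closes on m3

(0, 0, R5, (0, 2))
(1, 0, R1, (0, 1))
(2, 0, R2, (0, 1))
(2, 0, R2, (0, 2))
(2, 0, R7, (1,))
(3, 0, R1, (0, 2))
(3, 0, R2, (0, 1))
(3, 0, R2, (1, 2))
(3, 0, R7, (1,))
(4, 0, R3, (1, 2))
(4, 1, R3, (1, 2))
(4, 2, R3, (1, 2))
(4, 3, R3, (1, 2))
(5, 0, R2, (0, 1))
(5, 0, R2, (0, 2))
(5, 0, R2, (1, 2))
(6, 0, R1, (0, 1))
(6, 0, R3, (1, 2))
(6, 0, R4, (0, 2))
(6, 1, R3, (1, 2))
(6, 2, R3, (1, 2))
(6, 3, R3, (1, 2))
(7, 0, R2, (0, 2))
(7, 0, R7, (0,))
(7, 0, R7, (1,))
(7, 0, R8, (0, 2))
(8, 3, R6, (0, 2))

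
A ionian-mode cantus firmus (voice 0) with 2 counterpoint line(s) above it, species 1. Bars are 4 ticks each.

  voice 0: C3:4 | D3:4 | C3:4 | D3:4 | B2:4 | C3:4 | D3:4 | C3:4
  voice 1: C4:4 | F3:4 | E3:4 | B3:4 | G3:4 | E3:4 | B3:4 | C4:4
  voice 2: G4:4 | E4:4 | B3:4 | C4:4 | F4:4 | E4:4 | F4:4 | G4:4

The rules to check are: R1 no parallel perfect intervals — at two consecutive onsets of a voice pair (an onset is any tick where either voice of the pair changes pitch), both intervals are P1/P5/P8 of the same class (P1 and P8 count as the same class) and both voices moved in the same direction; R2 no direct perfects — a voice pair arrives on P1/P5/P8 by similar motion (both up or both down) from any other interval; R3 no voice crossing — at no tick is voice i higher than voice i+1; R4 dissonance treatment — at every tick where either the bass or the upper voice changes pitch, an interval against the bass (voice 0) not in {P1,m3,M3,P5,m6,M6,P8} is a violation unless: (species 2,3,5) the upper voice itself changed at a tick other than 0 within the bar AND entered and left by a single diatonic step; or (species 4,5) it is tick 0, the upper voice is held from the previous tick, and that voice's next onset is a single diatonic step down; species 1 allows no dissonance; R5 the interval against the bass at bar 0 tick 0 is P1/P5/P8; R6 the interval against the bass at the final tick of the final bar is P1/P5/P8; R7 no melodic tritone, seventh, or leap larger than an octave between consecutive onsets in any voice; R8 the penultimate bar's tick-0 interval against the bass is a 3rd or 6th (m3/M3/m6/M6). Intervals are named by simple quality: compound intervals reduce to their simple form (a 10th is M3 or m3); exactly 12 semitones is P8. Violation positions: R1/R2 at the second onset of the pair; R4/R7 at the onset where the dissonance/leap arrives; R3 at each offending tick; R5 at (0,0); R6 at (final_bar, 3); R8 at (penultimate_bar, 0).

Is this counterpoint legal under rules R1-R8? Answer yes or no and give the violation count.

bar 0: v0=C3 v1=C4 v2=G4 (P5)
bar 1: v0=D3 v1=F3 v2=E4 (M2)
bar 2: v0=C3 v1=E3 v2=B3 (M7)
bar 3: v0=D3 v1=B3 v2=C4 (m7)
bar 4: v0=B2 v1=G3 v2=F4 (TT)
bar 5: v0=C3 v1=E3 v2=E4 (M3)
bar 6: v0=D3 v1=B3 v2=F4 (m3)
bar 7: v0=C3 v1=C4 v2=G4 (P5)
  R4 @ bar1.0: D3/E4 M2 untreated
  R2 @ bar2.0: F3/E4 M7 -> E3/B3 P5 similar
  R4 @ bar2.0: C3/B3 M7 untreated
  R4 @ bar3.0: D3/C4 m7 untreated
  R4 @ bar4.0: B2/F4 TT untreated
  R2 @ bar5.0: G3/F4 m7 -> E3/E4 P8 similar
  R2 @ bar7.0: B3/F4 TT -> C4/G4 P5 similar

No (7 violations)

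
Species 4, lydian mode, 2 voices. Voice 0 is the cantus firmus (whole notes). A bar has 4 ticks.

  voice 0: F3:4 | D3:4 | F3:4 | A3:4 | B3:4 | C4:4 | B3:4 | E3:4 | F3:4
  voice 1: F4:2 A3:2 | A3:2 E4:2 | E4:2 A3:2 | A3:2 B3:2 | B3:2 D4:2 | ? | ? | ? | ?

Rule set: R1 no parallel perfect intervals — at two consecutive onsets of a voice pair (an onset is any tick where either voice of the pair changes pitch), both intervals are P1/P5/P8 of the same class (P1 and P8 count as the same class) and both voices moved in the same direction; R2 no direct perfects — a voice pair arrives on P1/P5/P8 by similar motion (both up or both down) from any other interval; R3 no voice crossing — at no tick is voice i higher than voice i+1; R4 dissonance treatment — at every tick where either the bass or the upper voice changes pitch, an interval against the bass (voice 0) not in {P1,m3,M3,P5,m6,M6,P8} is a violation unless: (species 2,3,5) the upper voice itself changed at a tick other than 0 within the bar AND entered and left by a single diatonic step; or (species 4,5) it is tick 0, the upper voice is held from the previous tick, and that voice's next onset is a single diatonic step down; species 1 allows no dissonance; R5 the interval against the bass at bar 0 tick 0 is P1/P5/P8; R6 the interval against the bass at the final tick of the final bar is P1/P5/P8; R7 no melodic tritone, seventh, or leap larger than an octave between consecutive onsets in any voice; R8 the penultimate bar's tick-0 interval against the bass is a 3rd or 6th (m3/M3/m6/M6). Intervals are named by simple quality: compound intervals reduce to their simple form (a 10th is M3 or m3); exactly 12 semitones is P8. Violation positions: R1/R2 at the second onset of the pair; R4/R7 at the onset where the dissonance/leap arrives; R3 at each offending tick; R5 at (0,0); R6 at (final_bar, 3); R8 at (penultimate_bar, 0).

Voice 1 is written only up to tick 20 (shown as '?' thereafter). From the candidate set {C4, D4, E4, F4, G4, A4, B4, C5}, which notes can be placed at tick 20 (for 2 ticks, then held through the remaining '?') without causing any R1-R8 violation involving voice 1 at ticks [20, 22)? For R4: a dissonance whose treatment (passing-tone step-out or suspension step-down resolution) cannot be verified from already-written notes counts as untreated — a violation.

{A4, C4, E4}

C4: legal
D4: violates R4
E4: legal
F4: violates R4
G4: violates R2
A4: legal
B4: violates R4
C5: violates R2,R7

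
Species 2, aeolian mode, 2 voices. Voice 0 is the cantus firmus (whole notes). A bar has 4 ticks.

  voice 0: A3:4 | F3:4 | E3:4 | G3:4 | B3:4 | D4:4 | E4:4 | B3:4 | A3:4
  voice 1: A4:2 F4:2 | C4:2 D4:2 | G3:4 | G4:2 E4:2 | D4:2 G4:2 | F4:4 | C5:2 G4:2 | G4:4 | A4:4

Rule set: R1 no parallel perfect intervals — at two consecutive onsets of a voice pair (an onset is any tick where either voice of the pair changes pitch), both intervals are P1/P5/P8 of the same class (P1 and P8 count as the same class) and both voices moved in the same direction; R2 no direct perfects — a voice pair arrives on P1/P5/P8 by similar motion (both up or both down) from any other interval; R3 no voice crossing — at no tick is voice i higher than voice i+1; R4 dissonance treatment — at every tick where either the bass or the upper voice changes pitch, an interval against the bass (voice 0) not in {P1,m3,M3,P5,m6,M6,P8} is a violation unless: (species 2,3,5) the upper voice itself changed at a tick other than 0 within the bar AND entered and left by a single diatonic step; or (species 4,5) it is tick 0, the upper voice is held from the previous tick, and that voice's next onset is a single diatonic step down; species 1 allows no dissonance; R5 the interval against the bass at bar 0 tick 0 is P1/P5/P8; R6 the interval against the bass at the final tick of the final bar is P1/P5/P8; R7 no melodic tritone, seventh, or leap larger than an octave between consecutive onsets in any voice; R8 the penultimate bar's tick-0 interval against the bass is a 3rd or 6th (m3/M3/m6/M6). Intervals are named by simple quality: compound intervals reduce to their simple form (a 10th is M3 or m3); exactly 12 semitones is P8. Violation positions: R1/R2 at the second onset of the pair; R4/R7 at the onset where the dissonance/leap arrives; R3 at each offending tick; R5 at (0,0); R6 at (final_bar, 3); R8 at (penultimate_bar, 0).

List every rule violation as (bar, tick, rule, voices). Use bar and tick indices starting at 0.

bar 0: v0=A3 v1=A4 downbeat P8
bar 1: v0=F3 v1=C4 downbeat P5
bar 2: v0=E3 v1=G3 downbeat m3
bar 3: v0=G3 v1=G4 downbeat P8
bar 4: v0=B3 v1=D4 downbeat m3
bar 5: v0=D4 v1=F4 downbeat m3
bar 6: v0=E4 v1=C5 downbeat m6
bar 7: v0=B3 v1=G4 downbeat m6
bar 8: v0=A3 v1=A4 downbeat P8
  -> R2 @ bar 1 tick 0 v(0, 1): A3/F4 m6 -> F3/C4 P5 similar
  -> R2 @ bar 3 tick 0 v(0, 1): E3/G3 m3 -> G3/G4 P8 similar

(1, 0, R2, (0, 1))
(3, 0, R2, (0, 1))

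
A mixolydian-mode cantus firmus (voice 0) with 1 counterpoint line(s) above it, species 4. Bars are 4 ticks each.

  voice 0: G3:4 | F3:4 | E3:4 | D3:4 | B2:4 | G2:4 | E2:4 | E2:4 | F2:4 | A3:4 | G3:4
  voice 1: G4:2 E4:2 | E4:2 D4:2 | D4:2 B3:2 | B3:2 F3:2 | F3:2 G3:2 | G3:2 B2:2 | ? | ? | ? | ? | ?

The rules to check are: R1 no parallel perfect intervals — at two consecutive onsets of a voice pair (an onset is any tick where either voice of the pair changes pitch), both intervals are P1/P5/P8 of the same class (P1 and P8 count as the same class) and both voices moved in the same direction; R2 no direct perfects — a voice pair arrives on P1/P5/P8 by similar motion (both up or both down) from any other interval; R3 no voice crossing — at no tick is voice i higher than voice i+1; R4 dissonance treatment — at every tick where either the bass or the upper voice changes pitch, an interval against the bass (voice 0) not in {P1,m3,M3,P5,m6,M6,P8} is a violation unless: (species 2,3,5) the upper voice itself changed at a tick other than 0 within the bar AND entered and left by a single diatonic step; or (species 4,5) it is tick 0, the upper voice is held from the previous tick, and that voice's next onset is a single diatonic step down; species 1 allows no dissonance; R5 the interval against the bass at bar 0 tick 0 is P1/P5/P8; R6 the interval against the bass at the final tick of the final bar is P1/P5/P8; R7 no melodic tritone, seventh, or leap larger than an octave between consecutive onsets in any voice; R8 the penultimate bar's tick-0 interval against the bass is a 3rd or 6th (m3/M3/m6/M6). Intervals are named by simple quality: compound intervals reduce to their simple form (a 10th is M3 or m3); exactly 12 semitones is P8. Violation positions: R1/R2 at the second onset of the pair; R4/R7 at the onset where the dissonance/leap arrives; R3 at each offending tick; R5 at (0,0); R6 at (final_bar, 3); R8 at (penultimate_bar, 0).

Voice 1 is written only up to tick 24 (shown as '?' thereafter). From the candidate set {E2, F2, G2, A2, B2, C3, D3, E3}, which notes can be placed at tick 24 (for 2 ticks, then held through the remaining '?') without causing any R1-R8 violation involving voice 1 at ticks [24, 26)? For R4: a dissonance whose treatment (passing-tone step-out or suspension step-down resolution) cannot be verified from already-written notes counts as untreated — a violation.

{B2, C3, E3, G2}

E2: violates R2
F2: violates R4,R7
G2: legal
A2: violates R4
B2: legal
C3: legal
D3: violates R4
E3: legal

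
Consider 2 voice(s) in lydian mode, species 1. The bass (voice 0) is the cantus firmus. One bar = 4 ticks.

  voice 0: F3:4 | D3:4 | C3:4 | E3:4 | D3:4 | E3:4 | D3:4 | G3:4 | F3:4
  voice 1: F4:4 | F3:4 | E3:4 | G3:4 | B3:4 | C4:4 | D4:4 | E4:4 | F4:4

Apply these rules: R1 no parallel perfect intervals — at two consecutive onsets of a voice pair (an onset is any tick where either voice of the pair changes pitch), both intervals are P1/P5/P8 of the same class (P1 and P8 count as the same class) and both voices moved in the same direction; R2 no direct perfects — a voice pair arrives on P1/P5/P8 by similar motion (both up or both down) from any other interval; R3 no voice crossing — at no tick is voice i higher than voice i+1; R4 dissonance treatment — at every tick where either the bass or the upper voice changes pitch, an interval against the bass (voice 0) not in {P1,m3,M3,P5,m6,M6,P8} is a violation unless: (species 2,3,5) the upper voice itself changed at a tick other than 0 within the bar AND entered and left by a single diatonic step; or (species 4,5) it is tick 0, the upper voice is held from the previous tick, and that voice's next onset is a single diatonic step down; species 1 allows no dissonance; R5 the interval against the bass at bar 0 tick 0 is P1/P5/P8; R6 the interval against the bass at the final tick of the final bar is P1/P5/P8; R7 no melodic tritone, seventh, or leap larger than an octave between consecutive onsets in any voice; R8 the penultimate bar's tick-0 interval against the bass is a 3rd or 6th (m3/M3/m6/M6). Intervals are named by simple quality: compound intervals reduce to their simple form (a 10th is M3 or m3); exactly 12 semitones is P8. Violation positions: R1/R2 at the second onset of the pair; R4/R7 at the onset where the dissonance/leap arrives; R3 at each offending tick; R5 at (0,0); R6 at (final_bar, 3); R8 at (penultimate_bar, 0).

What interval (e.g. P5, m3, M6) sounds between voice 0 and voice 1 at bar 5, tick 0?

voice 0=E3 voice 1=C4 -> m6

m6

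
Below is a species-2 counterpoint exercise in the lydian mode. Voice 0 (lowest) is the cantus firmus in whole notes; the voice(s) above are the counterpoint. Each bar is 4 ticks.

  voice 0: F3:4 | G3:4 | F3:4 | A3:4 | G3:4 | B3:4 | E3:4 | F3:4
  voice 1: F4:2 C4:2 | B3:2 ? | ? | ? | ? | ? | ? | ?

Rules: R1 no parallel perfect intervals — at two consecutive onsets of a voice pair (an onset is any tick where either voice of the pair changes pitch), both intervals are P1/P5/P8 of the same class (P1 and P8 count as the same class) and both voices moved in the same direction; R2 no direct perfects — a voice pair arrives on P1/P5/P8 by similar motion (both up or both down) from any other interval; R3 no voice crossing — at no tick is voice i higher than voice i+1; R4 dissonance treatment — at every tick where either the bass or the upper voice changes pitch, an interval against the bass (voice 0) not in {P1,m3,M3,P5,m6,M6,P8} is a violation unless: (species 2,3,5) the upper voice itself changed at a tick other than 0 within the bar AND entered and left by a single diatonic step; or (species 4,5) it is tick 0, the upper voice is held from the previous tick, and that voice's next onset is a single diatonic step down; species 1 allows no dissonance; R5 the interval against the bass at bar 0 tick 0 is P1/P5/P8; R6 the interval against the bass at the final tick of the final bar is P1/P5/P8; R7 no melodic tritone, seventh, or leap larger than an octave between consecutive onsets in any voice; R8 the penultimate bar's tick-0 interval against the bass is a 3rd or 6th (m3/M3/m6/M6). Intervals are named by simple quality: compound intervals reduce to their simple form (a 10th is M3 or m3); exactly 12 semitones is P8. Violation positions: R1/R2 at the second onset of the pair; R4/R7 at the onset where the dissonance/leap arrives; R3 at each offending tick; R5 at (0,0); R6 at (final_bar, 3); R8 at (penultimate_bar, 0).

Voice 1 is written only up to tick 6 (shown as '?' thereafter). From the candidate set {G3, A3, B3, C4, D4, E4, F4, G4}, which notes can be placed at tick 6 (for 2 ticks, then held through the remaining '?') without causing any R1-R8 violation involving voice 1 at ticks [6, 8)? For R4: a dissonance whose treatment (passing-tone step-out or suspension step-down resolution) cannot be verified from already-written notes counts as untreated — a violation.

G3: legal
A3: violates R4
B3: legal
C4: violates R4
D4: legal
E4: legal
F4: violates R4,R7
G4: legal

{B3, D4, E4, G3, G4}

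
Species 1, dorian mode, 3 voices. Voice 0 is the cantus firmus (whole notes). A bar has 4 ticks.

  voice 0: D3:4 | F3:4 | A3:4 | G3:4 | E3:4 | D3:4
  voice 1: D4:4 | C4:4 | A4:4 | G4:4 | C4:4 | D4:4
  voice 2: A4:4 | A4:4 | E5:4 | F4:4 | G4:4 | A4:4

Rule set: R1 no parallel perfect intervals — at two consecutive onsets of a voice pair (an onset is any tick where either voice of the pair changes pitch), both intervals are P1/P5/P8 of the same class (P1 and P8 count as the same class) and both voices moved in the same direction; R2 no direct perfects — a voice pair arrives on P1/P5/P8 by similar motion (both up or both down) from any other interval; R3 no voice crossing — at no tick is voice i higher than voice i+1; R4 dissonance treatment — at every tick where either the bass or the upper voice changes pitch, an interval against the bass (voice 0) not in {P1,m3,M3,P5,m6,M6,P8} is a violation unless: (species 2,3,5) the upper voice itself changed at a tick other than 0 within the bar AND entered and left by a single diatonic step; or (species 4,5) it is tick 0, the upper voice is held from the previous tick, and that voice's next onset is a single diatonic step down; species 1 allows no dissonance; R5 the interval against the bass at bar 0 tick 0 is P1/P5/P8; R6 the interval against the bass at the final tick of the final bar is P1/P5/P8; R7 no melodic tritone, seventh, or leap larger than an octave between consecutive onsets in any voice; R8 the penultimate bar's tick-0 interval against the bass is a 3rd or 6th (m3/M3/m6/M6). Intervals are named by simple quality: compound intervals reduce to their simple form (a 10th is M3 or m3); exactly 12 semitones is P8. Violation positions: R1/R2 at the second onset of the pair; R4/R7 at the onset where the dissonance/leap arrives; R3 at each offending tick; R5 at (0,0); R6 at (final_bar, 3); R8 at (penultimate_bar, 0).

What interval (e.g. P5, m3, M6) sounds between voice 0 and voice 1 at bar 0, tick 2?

voice 0=D3 voice 1=D4 -> P8

P8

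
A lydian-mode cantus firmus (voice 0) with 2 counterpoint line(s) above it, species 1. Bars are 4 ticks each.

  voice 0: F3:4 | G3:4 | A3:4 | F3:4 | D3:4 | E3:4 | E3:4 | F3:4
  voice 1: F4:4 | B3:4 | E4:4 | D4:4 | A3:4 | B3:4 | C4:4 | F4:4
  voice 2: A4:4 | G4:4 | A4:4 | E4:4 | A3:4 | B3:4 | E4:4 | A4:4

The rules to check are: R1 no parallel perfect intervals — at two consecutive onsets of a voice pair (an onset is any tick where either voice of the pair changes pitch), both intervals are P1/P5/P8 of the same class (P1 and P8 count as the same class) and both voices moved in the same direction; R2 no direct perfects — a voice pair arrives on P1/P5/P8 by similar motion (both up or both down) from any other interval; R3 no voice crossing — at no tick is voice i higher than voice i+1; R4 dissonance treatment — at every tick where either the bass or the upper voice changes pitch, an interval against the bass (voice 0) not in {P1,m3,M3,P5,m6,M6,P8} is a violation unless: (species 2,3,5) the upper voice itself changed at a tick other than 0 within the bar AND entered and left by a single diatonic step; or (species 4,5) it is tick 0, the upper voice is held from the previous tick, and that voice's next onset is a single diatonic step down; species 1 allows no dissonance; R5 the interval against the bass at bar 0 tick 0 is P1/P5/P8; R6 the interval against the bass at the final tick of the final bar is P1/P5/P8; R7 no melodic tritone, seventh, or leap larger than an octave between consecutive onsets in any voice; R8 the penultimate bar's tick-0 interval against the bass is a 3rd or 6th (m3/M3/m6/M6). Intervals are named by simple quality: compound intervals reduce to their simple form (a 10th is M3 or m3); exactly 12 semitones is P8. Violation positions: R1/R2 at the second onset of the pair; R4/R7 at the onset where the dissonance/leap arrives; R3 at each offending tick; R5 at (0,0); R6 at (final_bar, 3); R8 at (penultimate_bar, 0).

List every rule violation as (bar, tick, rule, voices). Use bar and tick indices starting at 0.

(0, 0, R5, (0, 2))
(1, 0, R7, (1,))
(2, 0, R1, (0, 2))
(2, 0, R2, (0, 1))
(3, 0, R4, (0, 2))
(4, 0, R2, (0, 1))
(4, 0, R2, (0, 2))
(4, 0, R2, (1, 2))
(5, 0, R1, (0, 1))
(5, 0, R1, (0, 2))
(5, 0, R1, (1, 2))
(6, 0, R8, (0, 2))
(7, 0, R2, (0, 1))
(7, 3, R6, (0, 2))

bar 0: v0=F3 v1=F4 v2=A4 downbeat M3
bar 1: v0=G3 v1=B3 v2=G4 downbeat P8
bar 2: v0=A3 v1=E4 v2=A4 downbeat P8
bar 3: v0=F3 v1=D4 v2=E4 downbeat M7
bar 4: v0=D3 v1=A3 v2=A3 downbeat P5
bar 5: v0=E3 v1=B3 v2=B3 downbeat P5
bar 6: v0=E3 v1=C4 v2=E4 downbeat P8
bar 7: v0=F3 v1=F4 v2=A4 downbeat M3
  -> R5 @ bar 0 tick 0 v(0, 2): opens on M3
  -> R7 @ bar 1 tick 0 v(1,): F4->B3 leap 6st
  -> R1 @ bar 2 tick 0 v(0, 2): G3/G4 P8 -> A3/A4 P8 similar
  -> R2 @ bar 2 tick 0 v(0, 1): G3/B3 M3 -> A3/E4 P5 similar
  -> R4 @ bar 3 tick 0 v(0, 2): F3/E4 M7 untreated
  -> R2 @ bar 4 tick 0 v(0, 1): F3/D4 M6 -> D3/A3 P5 similar
  -> R2 @ bar 4 tick 0 v(0, 2): F3/E4 M7 -> D3/A3 P5 similar
  -> R2 @ bar 4 tick 0 v(1, 2): D4/E4 M2 -> A3/A3 P1 similar
  -> R1 @ bar 5 tick 0 v(0, 1): D3/A3 P5 -> E3/B3 P5 similar
  -> R1 @ bar 5 tick 0 v(0, 2): D3/A3 P5 -> E3/B3 P5 similar
  -> R1 @ bar 5 tick 0 v(1, 2): A3/A3 P1 -> B3/B3 P1 similar
  -> R8 @ bar 6 tick 0 v(0, 2): penult P8 not 3rd/6th
  -> R2 @ bar 7 tick 0 v(0, 1): E3/C4 m6 -> F3/F4 P8 similar
  -> R6 @ bar 7 tick 3 v(0, 2): closes on M3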